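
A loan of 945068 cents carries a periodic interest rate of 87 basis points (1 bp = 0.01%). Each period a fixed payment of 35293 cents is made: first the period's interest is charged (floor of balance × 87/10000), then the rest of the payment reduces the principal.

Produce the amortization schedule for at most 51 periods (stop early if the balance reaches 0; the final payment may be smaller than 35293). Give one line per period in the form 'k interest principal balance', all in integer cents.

1 8222 27071 917997
2 7986 27307 890690
3 7749 27544 863146
4 7509 27784 835362
5 7267 28026 807336
6 7023 28270 779066
7 6777 28516 750550
8 6529 28764 721786
9 6279 29014 692772
10 6027 29266 663506
11 5772 29521 633985
12 5515 29778 604207
13 5256 30037 574170
14 4995 30298 543872
15 4731 30562 513310
16 4465 30828 482482
17 4197 31096 451386
18 3927 31366 420020
19 3654 31639 388381
20 3378 31915 356466
21 3101 32192 324274
22 2821 32472 291802
23 2538 32755 259047
24 2253 33040 226007
25 1966 33327 192680
26 1676 33617 159063
27 1383 33910 125153
28 1088 34205 90948
29 791 34502 56446
30 491 34802 21644
31 188 21644 0

1. interest=⌊945068·87/10000⌋=8222; principal=35293-8222=27071; balance=945068-27071=917997
2. interest=⌊917997·87/10000⌋=7986; principal=35293-7986=27307; balance=917997-27307=890690
3. interest=⌊890690·87/10000⌋=7749; principal=35293-7749=27544; balance=890690-27544=863146
4. interest=⌊863146·87/10000⌋=7509; principal=35293-7509=27784; balance=863146-27784=835362
5. interest=⌊835362·87/10000⌋=7267; principal=35293-7267=28026; balance=835362-28026=807336
6. interest=⌊807336·87/10000⌋=7023; principal=35293-7023=28270; balance=807336-28270=779066
7. interest=⌊779066·87/10000⌋=6777; principal=35293-6777=28516; balance=779066-28516=750550
8. interest=⌊750550·87/10000⌋=6529; principal=35293-6529=28764; balance=750550-28764=721786
9. interest=⌊721786·87/10000⌋=6279; principal=35293-6279=29014; balance=721786-29014=692772
10. interest=⌊692772·87/10000⌋=6027; principal=35293-6027=29266; balance=692772-29266=663506
11. interest=⌊663506·87/10000⌋=5772; principal=35293-5772=29521; balance=663506-29521=633985
12. interest=⌊633985·87/10000⌋=5515; principal=35293-5515=29778; balance=633985-29778=604207
13. interest=⌊604207·87/10000⌋=5256; principal=35293-5256=30037; balance=604207-30037=574170
14. interest=⌊574170·87/10000⌋=4995; principal=35293-4995=30298; balance=574170-30298=543872
15. interest=⌊543872·87/10000⌋=4731; principal=35293-4731=30562; balance=543872-30562=513310
16. interest=⌊513310·87/10000⌋=4465; principal=35293-4465=30828; balance=513310-30828=482482
17. interest=⌊482482·87/10000⌋=4197; principal=35293-4197=31096; balance=482482-31096=451386
18. interest=⌊451386·87/10000⌋=3927; principal=35293-3927=31366; balance=451386-31366=420020
19. interest=⌊420020·87/10000⌋=3654; principal=35293-3654=31639; balance=420020-31639=388381
20. interest=⌊388381·87/10000⌋=3378; principal=35293-3378=31915; balance=388381-31915=356466
21. interest=⌊356466·87/10000⌋=3101; principal=35293-3101=32192; balance=356466-32192=324274
22. interest=⌊324274·87/10000⌋=2821; principal=35293-2821=32472; balance=324274-32472=291802
23. interest=⌊291802·87/10000⌋=2538; principal=35293-2538=32755; balance=291802-32755=259047
24. interest=⌊259047·87/10000⌋=2253; principal=35293-2253=33040; balance=259047-33040=226007
25. interest=⌊226007·87/10000⌋=1966; principal=35293-1966=33327; balance=226007-33327=192680
26. interest=⌊192680·87/10000⌋=1676; principal=35293-1676=33617; balance=192680-33617=159063
27. interest=⌊159063·87/10000⌋=1383; principal=35293-1383=33910; balance=159063-33910=125153
28. interest=⌊125153·87/10000⌋=1088; principal=35293-1088=34205; balance=125153-34205=90948
29. interest=⌊90948·87/10000⌋=791; principal=35293-791=34502; balance=90948-34502=56446
30. interest=⌊56446·87/10000⌋=491; principal=35293-491=34802; balance=56446-34802=21644
31. interest=⌊21644·87/10000⌋=188; principal=min(35293-188,21644)=21644; balance=21644-21644=0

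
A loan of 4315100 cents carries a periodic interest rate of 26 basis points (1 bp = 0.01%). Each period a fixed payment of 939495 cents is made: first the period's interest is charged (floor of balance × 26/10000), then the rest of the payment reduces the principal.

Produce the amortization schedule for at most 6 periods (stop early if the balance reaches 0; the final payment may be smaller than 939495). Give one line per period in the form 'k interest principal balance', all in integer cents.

1 11219 928276 3386824
2 8805 930690 2456134
3 6385 933110 1523024
4 3959 935536 587488
5 1527 587488 0

1. interest=⌊4315100·26/10000⌋=11219; principal=939495-11219=928276; balance=4315100-928276=3386824
2. interest=⌊3386824·26/10000⌋=8805; principal=939495-8805=930690; balance=3386824-930690=2456134
3. interest=⌊2456134·26/10000⌋=6385; principal=939495-6385=933110; balance=2456134-933110=1523024
4. interest=⌊1523024·26/10000⌋=3959; principal=939495-3959=935536; balance=1523024-935536=587488
5. interest=⌊587488·26/10000⌋=1527; principal=min(939495-1527,587488)=587488; balance=587488-587488=0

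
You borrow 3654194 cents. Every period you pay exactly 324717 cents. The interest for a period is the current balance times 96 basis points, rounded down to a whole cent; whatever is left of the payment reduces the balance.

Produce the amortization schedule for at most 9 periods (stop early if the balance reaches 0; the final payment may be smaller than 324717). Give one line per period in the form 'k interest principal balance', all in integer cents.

1. interest=⌊3654194·96/10000⌋=35080; principal=324717-35080=289637; balance=3654194-289637=3364557
2. interest=⌊3364557·96/10000⌋=32299; principal=324717-32299=292418; balance=3364557-292418=3072139
3. interest=⌊3072139·96/10000⌋=29492; principal=324717-29492=295225; balance=3072139-295225=2776914
4. interest=⌊2776914·96/10000⌋=26658; principal=324717-26658=298059; balance=2776914-298059=2478855
5. interest=⌊2478855·96/10000⌋=23797; principal=324717-23797=300920; balance=2478855-300920=2177935
6. interest=⌊2177935·96/10000⌋=20908; principal=324717-20908=303809; balance=2177935-303809=1874126
7. interest=⌊1874126·96/10000⌋=17991; principal=324717-17991=306726; balance=1874126-306726=1567400
8. interest=⌊1567400·96/10000⌋=15047; principal=324717-15047=309670; balance=1567400-309670=1257730
9. interest=⌊1257730·96/10000⌋=12074; principal=324717-12074=312643; balance=1257730-312643=945087

1 35080 289637 3364557
2 32299 292418 3072139
3 29492 295225 2776914
4 26658 298059 2478855
5 23797 300920 2177935
6 20908 303809 1874126
7 17991 306726 1567400
8 15047 309670 1257730
9 12074 312643 945087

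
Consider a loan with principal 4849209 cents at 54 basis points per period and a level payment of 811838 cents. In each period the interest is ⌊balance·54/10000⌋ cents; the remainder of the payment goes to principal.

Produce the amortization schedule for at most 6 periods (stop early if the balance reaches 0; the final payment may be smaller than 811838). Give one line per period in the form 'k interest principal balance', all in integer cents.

1. interest=⌊4849209·54/10000⌋=26185; principal=811838-26185=785653; balance=4849209-785653=4063556
2. interest=⌊4063556·54/10000⌋=21943; principal=811838-21943=789895; balance=4063556-789895=3273661
3. interest=⌊3273661·54/10000⌋=17677; principal=811838-17677=794161; balance=3273661-794161=2479500
4. interest=⌊2479500·54/10000⌋=13389; principal=811838-13389=798449; balance=2479500-798449=1681051
5. interest=⌊1681051·54/10000⌋=9077; principal=811838-9077=802761; balance=1681051-802761=878290
6. interest=⌊878290·54/10000⌋=4742; principal=811838-4742=807096; balance=878290-807096=71194

1 26185 785653 4063556
2 21943 789895 3273661
3 17677 794161 2479500
4 13389 798449 1681051
5 9077 802761 878290
6 4742 807096 71194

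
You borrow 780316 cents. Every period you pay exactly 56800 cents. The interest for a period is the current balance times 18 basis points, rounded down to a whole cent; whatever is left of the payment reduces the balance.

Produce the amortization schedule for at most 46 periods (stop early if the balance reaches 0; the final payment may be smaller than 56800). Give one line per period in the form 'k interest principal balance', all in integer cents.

1 1404 55396 724920
2 1304 55496 669424
3 1204 55596 613828
4 1104 55696 558132
5 1004 55796 502336
6 904 55896 446440
7 803 55997 390443
8 702 56098 334345
9 601 56199 278146
10 500 56300 221846
11 399 56401 165445
12 297 56503 108942
13 196 56604 52338
14 94 52338 0

1. interest=⌊780316·18/10000⌋=1404; principal=56800-1404=55396; balance=780316-55396=724920
2. interest=⌊724920·18/10000⌋=1304; principal=56800-1304=55496; balance=724920-55496=669424
3. interest=⌊669424·18/10000⌋=1204; principal=56800-1204=55596; balance=669424-55596=613828
4. interest=⌊613828·18/10000⌋=1104; principal=56800-1104=55696; balance=613828-55696=558132
5. interest=⌊558132·18/10000⌋=1004; principal=56800-1004=55796; balance=558132-55796=502336
6. interest=⌊502336·18/10000⌋=904; principal=56800-904=55896; balance=502336-55896=446440
7. interest=⌊446440·18/10000⌋=803; principal=56800-803=55997; balance=446440-55997=390443
8. interest=⌊390443·18/10000⌋=702; principal=56800-702=56098; balance=390443-56098=334345
9. interest=⌊334345·18/10000⌋=601; principal=56800-601=56199; balance=334345-56199=278146
10. interest=⌊278146·18/10000⌋=500; principal=56800-500=56300; balance=278146-56300=221846
11. interest=⌊221846·18/10000⌋=399; principal=56800-399=56401; balance=221846-56401=165445
12. interest=⌊165445·18/10000⌋=297; principal=56800-297=56503; balance=165445-56503=108942
13. interest=⌊108942·18/10000⌋=196; principal=56800-196=56604; balance=108942-56604=52338
14. interest=⌊52338·18/10000⌋=94; principal=min(56800-94,52338)=52338; balance=52338-52338=0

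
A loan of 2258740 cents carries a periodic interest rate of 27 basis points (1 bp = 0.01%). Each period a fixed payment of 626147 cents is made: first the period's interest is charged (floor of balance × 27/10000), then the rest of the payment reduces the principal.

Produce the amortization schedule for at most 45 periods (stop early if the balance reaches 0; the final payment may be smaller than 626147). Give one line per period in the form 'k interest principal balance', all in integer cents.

1. interest=⌊2258740·27/10000⌋=6098; principal=626147-6098=620049; balance=2258740-620049=1638691
2. interest=⌊1638691·27/10000⌋=4424; principal=626147-4424=621723; balance=1638691-621723=1016968
3. interest=⌊1016968·27/10000⌋=2745; principal=626147-2745=623402; balance=1016968-623402=393566
4. interest=⌊393566·27/10000⌋=1062; principal=min(626147-1062,393566)=393566; balance=393566-393566=0

1 6098 620049 1638691
2 4424 621723 1016968
3 2745 623402 393566
4 1062 393566 0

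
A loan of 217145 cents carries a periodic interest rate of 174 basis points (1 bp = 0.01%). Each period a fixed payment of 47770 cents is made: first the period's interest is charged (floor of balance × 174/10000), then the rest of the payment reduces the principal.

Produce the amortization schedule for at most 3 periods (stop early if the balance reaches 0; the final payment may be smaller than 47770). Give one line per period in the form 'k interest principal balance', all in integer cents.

1 3778 43992 173153
2 3012 44758 128395
3 2234 45536 82859

1. interest=⌊217145·174/10000⌋=3778; principal=47770-3778=43992; balance=217145-43992=173153
2. interest=⌊173153·174/10000⌋=3012; principal=47770-3012=44758; balance=173153-44758=128395
3. interest=⌊128395·174/10000⌋=2234; principal=47770-2234=45536; balance=128395-45536=82859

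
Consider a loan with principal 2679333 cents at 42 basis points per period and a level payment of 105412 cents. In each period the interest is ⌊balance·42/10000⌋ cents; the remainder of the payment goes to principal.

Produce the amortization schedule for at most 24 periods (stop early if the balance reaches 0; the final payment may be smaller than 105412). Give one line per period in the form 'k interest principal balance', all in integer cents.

1. interest=⌊2679333·42/10000⌋=11253; principal=105412-11253=94159; balance=2679333-94159=2585174
2. interest=⌊2585174·42/10000⌋=10857; principal=105412-10857=94555; balance=2585174-94555=2490619
3. interest=⌊2490619·42/10000⌋=10460; principal=105412-10460=94952; balance=2490619-94952=2395667
4. interest=⌊2395667·42/10000⌋=10061; principal=105412-10061=95351; balance=2395667-95351=2300316
5. interest=⌊2300316·42/10000⌋=9661; principal=105412-9661=95751; balance=2300316-95751=2204565
6. interest=⌊2204565·42/10000⌋=9259; principal=105412-9259=96153; balance=2204565-96153=2108412
7. interest=⌊2108412·42/10000⌋=8855; principal=105412-8855=96557; balance=2108412-96557=2011855
8. interest=⌊2011855·42/10000⌋=8449; principal=105412-8449=96963; balance=2011855-96963=1914892
9. interest=⌊1914892·42/10000⌋=8042; principal=105412-8042=97370; balance=1914892-97370=1817522
10. interest=⌊1817522·42/10000⌋=7633; principal=105412-7633=97779; balance=1817522-97779=1719743
11. interest=⌊1719743·42/10000⌋=7222; principal=105412-7222=98190; balance=1719743-98190=1621553
12. interest=⌊1621553·42/10000⌋=6810; principal=105412-6810=98602; balance=1621553-98602=1522951
13. interest=⌊1522951·42/10000⌋=6396; principal=105412-6396=99016; balance=1522951-99016=1423935
14. interest=⌊1423935·42/10000⌋=5980; principal=105412-5980=99432; balance=1423935-99432=1324503
15. interest=⌊1324503·42/10000⌋=5562; principal=105412-5562=99850; balance=1324503-99850=1224653
16. interest=⌊1224653·42/10000⌋=5143; principal=105412-5143=100269; balance=1224653-100269=1124384
17. interest=⌊1124384·42/10000⌋=4722; principal=105412-4722=100690; balance=1124384-100690=1023694
18. interest=⌊1023694·42/10000⌋=4299; principal=105412-4299=101113; balance=1023694-101113=922581
19. interest=⌊922581·42/10000⌋=3874; principal=105412-3874=101538; balance=922581-101538=821043
20. interest=⌊821043·42/10000⌋=3448; principal=105412-3448=101964; balance=821043-101964=719079
21. interest=⌊719079·42/10000⌋=3020; principal=105412-3020=102392; balance=719079-102392=616687
22. interest=⌊616687·42/10000⌋=2590; principal=105412-2590=102822; balance=616687-102822=513865
23. interest=⌊513865·42/10000⌋=2158; principal=105412-2158=103254; balance=513865-103254=410611
24. interest=⌊410611·42/10000⌋=1724; principal=105412-1724=103688; balance=410611-103688=306923

1 11253 94159 2585174
2 10857 94555 2490619
3 10460 94952 2395667
4 10061 95351 2300316
5 9661 95751 2204565
6 9259 96153 2108412
7 8855 96557 2011855
8 8449 96963 1914892
9 8042 97370 1817522
10 7633 97779 1719743
11 7222 98190 1621553
12 6810 98602 1522951
13 6396 99016 1423935
14 5980 99432 1324503
15 5562 99850 1224653
16 5143 100269 1124384
17 4722 100690 1023694
18 4299 101113 922581
19 3874 101538 821043
20 3448 101964 719079
21 3020 102392 616687
22 2590 102822 513865
23 2158 103254 410611
24 1724 103688 306923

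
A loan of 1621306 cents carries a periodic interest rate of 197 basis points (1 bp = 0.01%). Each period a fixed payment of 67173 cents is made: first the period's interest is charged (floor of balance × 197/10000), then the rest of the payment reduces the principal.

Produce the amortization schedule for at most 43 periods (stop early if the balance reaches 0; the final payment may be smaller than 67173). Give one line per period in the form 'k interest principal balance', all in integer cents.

1. interest=⌊1621306·197/10000⌋=31939; principal=67173-31939=35234; balance=1621306-35234=1586072
2. interest=⌊1586072·197/10000⌋=31245; principal=67173-31245=35928; balance=1586072-35928=1550144
3. interest=⌊1550144·197/10000⌋=30537; principal=67173-30537=36636; balance=1550144-36636=1513508
4. interest=⌊1513508·197/10000⌋=29816; principal=67173-29816=37357; balance=1513508-37357=1476151
5. interest=⌊1476151·197/10000⌋=29080; principal=67173-29080=38093; balance=1476151-38093=1438058
6. interest=⌊1438058·197/10000⌋=28329; principal=67173-28329=38844; balance=1438058-38844=1399214
7. interest=⌊1399214·197/10000⌋=27564; principal=67173-27564=39609; balance=1399214-39609=1359605
8. interest=⌊1359605·197/10000⌋=26784; principal=67173-26784=40389; balance=1359605-40389=1319216
9. interest=⌊1319216·197/10000⌋=25988; principal=67173-25988=41185; balance=1319216-41185=1278031
10. interest=⌊1278031·197/10000⌋=25177; principal=67173-25177=41996; balance=1278031-41996=1236035
11. interest=⌊1236035·197/10000⌋=24349; principal=67173-24349=42824; balance=1236035-42824=1193211
12. interest=⌊1193211·197/10000⌋=23506; principal=67173-23506=43667; balance=1193211-43667=1149544
13. interest=⌊1149544·197/10000⌋=22646; principal=67173-22646=44527; balance=1149544-44527=1105017
14. interest=⌊1105017·197/10000⌋=21768; principal=67173-21768=45405; balance=1105017-45405=1059612
15. interest=⌊1059612·197/10000⌋=20874; principal=67173-20874=46299; balance=1059612-46299=1013313
16. interest=⌊1013313·197/10000⌋=19962; principal=67173-19962=47211; balance=1013313-47211=966102
17. interest=⌊966102·197/10000⌋=19032; principal=67173-19032=48141; balance=966102-48141=917961
18. interest=⌊917961·197/10000⌋=18083; principal=67173-18083=49090; balance=917961-49090=868871
19. interest=⌊868871·197/10000⌋=17116; principal=67173-17116=50057; balance=868871-50057=818814
20. interest=⌊818814·197/10000⌋=16130; principal=67173-16130=51043; balance=818814-51043=767771
21. interest=⌊767771·197/10000⌋=15125; principal=67173-15125=52048; balance=767771-52048=715723
22. interest=⌊715723·197/10000⌋=14099; principal=67173-14099=53074; balance=715723-53074=662649
23. interest=⌊662649·197/10000⌋=13054; principal=67173-13054=54119; balance=662649-54119=608530
24. interest=⌊608530·197/10000⌋=11988; principal=67173-11988=55185; balance=608530-55185=553345
25. interest=⌊553345·197/10000⌋=10900; principal=67173-10900=56273; balance=553345-56273=497072
26. interest=⌊497072·197/10000⌋=9792; principal=67173-9792=57381; balance=497072-57381=439691
27. interest=⌊439691·197/10000⌋=8661; principal=67173-8661=58512; balance=439691-58512=381179
28. interest=⌊381179·197/10000⌋=7509; principal=67173-7509=59664; balance=381179-59664=321515
29. interest=⌊321515·197/10000⌋=6333; principal=67173-6333=60840; balance=321515-60840=260675
30. interest=⌊260675·197/10000⌋=5135; principal=67173-5135=62038; balance=260675-62038=198637
31. interest=⌊198637·197/10000⌋=3913; principal=67173-3913=63260; balance=198637-63260=135377
32. interest=⌊135377·197/10000⌋=2666; principal=67173-2666=64507; balance=135377-64507=70870
33. interest=⌊70870·197/10000⌋=1396; principal=67173-1396=65777; balance=70870-65777=5093
34. interest=⌊5093·197/10000⌋=100; principal=min(67173-100,5093)=5093; balance=5093-5093=0

1 31939 35234 1586072
2 31245 35928 1550144
3 30537 36636 1513508
4 29816 37357 1476151
5 29080 38093 1438058
6 28329 38844 1399214
7 27564 39609 1359605
8 26784 40389 1319216
9 25988 41185 1278031
10 25177 41996 1236035
11 24349 42824 1193211
12 23506 43667 1149544
13 22646 44527 1105017
14 21768 45405 1059612
15 20874 46299 1013313
16 19962 47211 966102
17 19032 48141 917961
18 18083 49090 868871
19 17116 50057 818814
20 16130 51043 767771
21 15125 52048 715723
22 14099 53074 662649
23 13054 54119 608530
24 11988 55185 553345
25 10900 56273 497072
26 9792 57381 439691
27 8661 58512 381179
28 7509 59664 321515
29 6333 60840 260675
30 5135 62038 198637
31 3913 63260 135377
32 2666 64507 70870
33 1396 65777 5093
34 100 5093 0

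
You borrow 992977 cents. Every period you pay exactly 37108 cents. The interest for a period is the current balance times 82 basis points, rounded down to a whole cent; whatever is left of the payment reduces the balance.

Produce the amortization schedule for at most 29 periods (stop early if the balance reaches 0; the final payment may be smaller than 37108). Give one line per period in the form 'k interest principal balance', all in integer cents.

1 8142 28966 964011
2 7904 29204 934807
3 7665 29443 905364
4 7423 29685 875679
5 7180 29928 845751
6 6935 30173 815578
7 6687 30421 785157
8 6438 30670 754487
9 6186 30922 723565
10 5933 31175 692390
11 5677 31431 660959
12 5419 31689 629270
13 5160 31948 597322
14 4898 32210 565112
15 4633 32475 532637
16 4367 32741 499896
17 4099 33009 466887
18 3828 33280 433607
19 3555 33553 400054
20 3280 33828 366226
21 3003 34105 332121
22 2723 34385 297736
23 2441 34667 263069
24 2157 34951 228118
25 1870 35238 192880
26 1581 35527 157353
27 1290 35818 121535
28 996 36112 85423
29 700 36408 49015

1. interest=⌊992977·82/10000⌋=8142; principal=37108-8142=28966; balance=992977-28966=964011
2. interest=⌊964011·82/10000⌋=7904; principal=37108-7904=29204; balance=964011-29204=934807
3. interest=⌊934807·82/10000⌋=7665; principal=37108-7665=29443; balance=934807-29443=905364
4. interest=⌊905364·82/10000⌋=7423; principal=37108-7423=29685; balance=905364-29685=875679
5. interest=⌊875679·82/10000⌋=7180; principal=37108-7180=29928; balance=875679-29928=845751
6. interest=⌊845751·82/10000⌋=6935; principal=37108-6935=30173; balance=845751-30173=815578
7. interest=⌊815578·82/10000⌋=6687; principal=37108-6687=30421; balance=815578-30421=785157
8. interest=⌊785157·82/10000⌋=6438; principal=37108-6438=30670; balance=785157-30670=754487
9. interest=⌊754487·82/10000⌋=6186; principal=37108-6186=30922; balance=754487-30922=723565
10. interest=⌊723565·82/10000⌋=5933; principal=37108-5933=31175; balance=723565-31175=692390
11. interest=⌊692390·82/10000⌋=5677; principal=37108-5677=31431; balance=692390-31431=660959
12. interest=⌊660959·82/10000⌋=5419; principal=37108-5419=31689; balance=660959-31689=629270
13. interest=⌊629270·82/10000⌋=5160; principal=37108-5160=31948; balance=629270-31948=597322
14. interest=⌊597322·82/10000⌋=4898; principal=37108-4898=32210; balance=597322-32210=565112
15. interest=⌊565112·82/10000⌋=4633; principal=37108-4633=32475; balance=565112-32475=532637
16. interest=⌊532637·82/10000⌋=4367; principal=37108-4367=32741; balance=532637-32741=499896
17. interest=⌊499896·82/10000⌋=4099; principal=37108-4099=33009; balance=499896-33009=466887
18. interest=⌊466887·82/10000⌋=3828; principal=37108-3828=33280; balance=466887-33280=433607
19. interest=⌊433607·82/10000⌋=3555; principal=37108-3555=33553; balance=433607-33553=400054
20. interest=⌊400054·82/10000⌋=3280; principal=37108-3280=33828; balance=400054-33828=366226
21. interest=⌊366226·82/10000⌋=3003; principal=37108-3003=34105; balance=366226-34105=332121
22. interest=⌊332121·82/10000⌋=2723; principal=37108-2723=34385; balance=332121-34385=297736
23. interest=⌊297736·82/10000⌋=2441; principal=37108-2441=34667; balance=297736-34667=263069
24. interest=⌊263069·82/10000⌋=2157; principal=37108-2157=34951; balance=263069-34951=228118
25. interest=⌊228118·82/10000⌋=1870; principal=37108-1870=35238; balance=228118-35238=192880
26. interest=⌊192880·82/10000⌋=1581; principal=37108-1581=35527; balance=192880-35527=157353
27. interest=⌊157353·82/10000⌋=1290; principal=37108-1290=35818; balance=157353-35818=121535
28. interest=⌊121535·82/10000⌋=996; principal=37108-996=36112; balance=121535-36112=85423
29. interest=⌊85423·82/10000⌋=700; principal=37108-700=36408; balance=85423-36408=49015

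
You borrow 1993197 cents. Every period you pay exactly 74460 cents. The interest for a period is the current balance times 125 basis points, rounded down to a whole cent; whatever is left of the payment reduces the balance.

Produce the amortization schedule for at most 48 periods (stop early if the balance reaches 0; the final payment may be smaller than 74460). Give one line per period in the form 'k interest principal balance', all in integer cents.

1 24914 49546 1943651
2 24295 50165 1893486
3 23668 50792 1842694
4 23033 51427 1791267
5 22390 52070 1739197
6 21739 52721 1686476
7 21080 53380 1633096
8 20413 54047 1579049
9 19738 54722 1524327
10 19054 55406 1468921
11 18361 56099 1412822
12 17660 56800 1356022
13 16950 57510 1298512
14 16231 58229 1240283
15 15503 58957 1181326
16 14766 59694 1121632
17 14020 60440 1061192
18 13264 61196 999996
19 12499 61961 938035
20 11725 62735 875300
21 10941 63519 811781
22 10147 64313 747468
23 9343 65117 682351
24 8529 65931 616420
25 7705 66755 549665
26 6870 67590 482075
27 6025 68435 413640
28 5170 69290 344350
29 4304 70156 274194
30 3427 71033 203161
31 2539 71921 131240
32 1640 72820 58420
33 730 58420 0

1. interest=⌊1993197·125/10000⌋=24914; principal=74460-24914=49546; balance=1993197-49546=1943651
2. interest=⌊1943651·125/10000⌋=24295; principal=74460-24295=50165; balance=1943651-50165=1893486
3. interest=⌊1893486·125/10000⌋=23668; principal=74460-23668=50792; balance=1893486-50792=1842694
4. interest=⌊1842694·125/10000⌋=23033; principal=74460-23033=51427; balance=1842694-51427=1791267
5. interest=⌊1791267·125/10000⌋=22390; principal=74460-22390=52070; balance=1791267-52070=1739197
6. interest=⌊1739197·125/10000⌋=21739; principal=74460-21739=52721; balance=1739197-52721=1686476
7. interest=⌊1686476·125/10000⌋=21080; principal=74460-21080=53380; balance=1686476-53380=1633096
8. interest=⌊1633096·125/10000⌋=20413; principal=74460-20413=54047; balance=1633096-54047=1579049
9. interest=⌊1579049·125/10000⌋=19738; principal=74460-19738=54722; balance=1579049-54722=1524327
10. interest=⌊1524327·125/10000⌋=19054; principal=74460-19054=55406; balance=1524327-55406=1468921
11. interest=⌊1468921·125/10000⌋=18361; principal=74460-18361=56099; balance=1468921-56099=1412822
12. interest=⌊1412822·125/10000⌋=17660; principal=74460-17660=56800; balance=1412822-56800=1356022
13. interest=⌊1356022·125/10000⌋=16950; principal=74460-16950=57510; balance=1356022-57510=1298512
14. interest=⌊1298512·125/10000⌋=16231; principal=74460-16231=58229; balance=1298512-58229=1240283
15. interest=⌊1240283·125/10000⌋=15503; principal=74460-15503=58957; balance=1240283-58957=1181326
16. interest=⌊1181326·125/10000⌋=14766; principal=74460-14766=59694; balance=1181326-59694=1121632
17. interest=⌊1121632·125/10000⌋=14020; principal=74460-14020=60440; balance=1121632-60440=1061192
18. interest=⌊1061192·125/10000⌋=13264; principal=74460-13264=61196; balance=1061192-61196=999996
19. interest=⌊999996·125/10000⌋=12499; principal=74460-12499=61961; balance=999996-61961=938035
20. interest=⌊938035·125/10000⌋=11725; principal=74460-11725=62735; balance=938035-62735=875300
21. interest=⌊875300·125/10000⌋=10941; principal=74460-10941=63519; balance=875300-63519=811781
22. interest=⌊811781·125/10000⌋=10147; principal=74460-10147=64313; balance=811781-64313=747468
23. interest=⌊747468·125/10000⌋=9343; principal=74460-9343=65117; balance=747468-65117=682351
24. interest=⌊682351·125/10000⌋=8529; principal=74460-8529=65931; balance=682351-65931=616420
25. interest=⌊616420·125/10000⌋=7705; principal=74460-7705=66755; balance=616420-66755=549665
26. interest=⌊549665·125/10000⌋=6870; principal=74460-6870=67590; balance=549665-67590=482075
27. interest=⌊482075·125/10000⌋=6025; principal=74460-6025=68435; balance=482075-68435=413640
28. interest=⌊413640·125/10000⌋=5170; principal=74460-5170=69290; balance=413640-69290=344350
29. interest=⌊344350·125/10000⌋=4304; principal=74460-4304=70156; balance=344350-70156=274194
30. interest=⌊274194·125/10000⌋=3427; principal=74460-3427=71033; balance=274194-71033=203161
31. interest=⌊203161·125/10000⌋=2539; principal=74460-2539=71921; balance=203161-71921=131240
32. interest=⌊131240·125/10000⌋=1640; principal=74460-1640=72820; balance=131240-72820=58420
33. interest=⌊58420·125/10000⌋=730; principal=min(74460-730,58420)=58420; balance=58420-58420=0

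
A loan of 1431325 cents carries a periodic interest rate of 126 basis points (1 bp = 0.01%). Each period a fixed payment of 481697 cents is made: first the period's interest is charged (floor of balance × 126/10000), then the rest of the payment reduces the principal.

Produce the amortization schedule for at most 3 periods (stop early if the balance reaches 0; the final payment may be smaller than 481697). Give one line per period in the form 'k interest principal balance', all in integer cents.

1. interest=⌊1431325·126/10000⌋=18034; principal=481697-18034=463663; balance=1431325-463663=967662
2. interest=⌊967662·126/10000⌋=12192; principal=481697-12192=469505; balance=967662-469505=498157
3. interest=⌊498157·126/10000⌋=6276; principal=481697-6276=475421; balance=498157-475421=22736

1 18034 463663 967662
2 12192 469505 498157
3 6276 475421 22736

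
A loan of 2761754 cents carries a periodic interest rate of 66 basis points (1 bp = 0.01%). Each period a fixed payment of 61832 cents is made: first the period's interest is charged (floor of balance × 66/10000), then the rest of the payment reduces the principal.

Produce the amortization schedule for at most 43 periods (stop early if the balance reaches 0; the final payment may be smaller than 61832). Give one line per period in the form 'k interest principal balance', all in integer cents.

1 18227 43605 2718149
2 17939 43893 2674256
3 17650 44182 2630074
4 17358 44474 2585600
5 17064 44768 2540832
6 16769 45063 2495769
7 16472 45360 2450409
8 16172 45660 2404749
9 15871 45961 2358788
10 15568 46264 2312524
11 15262 46570 2265954
12 14955 46877 2219077
13 14645 47187 2171890
14 14334 47498 2124392
15 14020 47812 2076580
16 13705 48127 2028453
17 13387 48445 1980008
18 13068 48764 1931244
19 12746 49086 1882158
20 12422 49410 1832748
21 12096 49736 1783012
22 11767 50065 1732947
23 11437 50395 1682552
24 11104 50728 1631824
25 10770 51062 1580762
26 10433 51399 1529363
27 10093 51739 1477624
28 9752 52080 1425544
29 9408 52424 1373120
30 9062 52770 1320350
31 8714 53118 1267232
32 8363 53469 1213763
33 8010 53822 1159941
34 7655 54177 1105764
35 7298 54534 1051230
36 6938 54894 996336
37 6575 55257 941079
38 6211 55621 885458
39 5844 55988 829470
40 5474 56358 773112
41 5102 56730 716382
42 4728 57104 659278
43 4351 57481 601797

1. interest=⌊2761754·66/10000⌋=18227; principal=61832-18227=43605; balance=2761754-43605=2718149
2. interest=⌊2718149·66/10000⌋=17939; principal=61832-17939=43893; balance=2718149-43893=2674256
3. interest=⌊2674256·66/10000⌋=17650; principal=61832-17650=44182; balance=2674256-44182=2630074
4. interest=⌊2630074·66/10000⌋=17358; principal=61832-17358=44474; balance=2630074-44474=2585600
5. interest=⌊2585600·66/10000⌋=17064; principal=61832-17064=44768; balance=2585600-44768=2540832
6. interest=⌊2540832·66/10000⌋=16769; principal=61832-16769=45063; balance=2540832-45063=2495769
7. interest=⌊2495769·66/10000⌋=16472; principal=61832-16472=45360; balance=2495769-45360=2450409
8. interest=⌊2450409·66/10000⌋=16172; principal=61832-16172=45660; balance=2450409-45660=2404749
9. interest=⌊2404749·66/10000⌋=15871; principal=61832-15871=45961; balance=2404749-45961=2358788
10. interest=⌊2358788·66/10000⌋=15568; principal=61832-15568=46264; balance=2358788-46264=2312524
11. interest=⌊2312524·66/10000⌋=15262; principal=61832-15262=46570; balance=2312524-46570=2265954
12. interest=⌊2265954·66/10000⌋=14955; principal=61832-14955=46877; balance=2265954-46877=2219077
13. interest=⌊2219077·66/10000⌋=14645; principal=61832-14645=47187; balance=2219077-47187=2171890
14. interest=⌊2171890·66/10000⌋=14334; principal=61832-14334=47498; balance=2171890-47498=2124392
15. interest=⌊2124392·66/10000⌋=14020; principal=61832-14020=47812; balance=2124392-47812=2076580
16. interest=⌊2076580·66/10000⌋=13705; principal=61832-13705=48127; balance=2076580-48127=2028453
17. interest=⌊2028453·66/10000⌋=13387; principal=61832-13387=48445; balance=2028453-48445=1980008
18. interest=⌊1980008·66/10000⌋=13068; principal=61832-13068=48764; balance=1980008-48764=1931244
19. interest=⌊1931244·66/10000⌋=12746; principal=61832-12746=49086; balance=1931244-49086=1882158
20. interest=⌊1882158·66/10000⌋=12422; principal=61832-12422=49410; balance=1882158-49410=1832748
21. interest=⌊1832748·66/10000⌋=12096; principal=61832-12096=49736; balance=1832748-49736=1783012
22. interest=⌊1783012·66/10000⌋=11767; principal=61832-11767=50065; balance=1783012-50065=1732947
23. interest=⌊1732947·66/10000⌋=11437; principal=61832-11437=50395; balance=1732947-50395=1682552
24. interest=⌊1682552·66/10000⌋=11104; principal=61832-11104=50728; balance=1682552-50728=1631824
25. interest=⌊1631824·66/10000⌋=10770; principal=61832-10770=51062; balance=1631824-51062=1580762
26. interest=⌊1580762·66/10000⌋=10433; principal=61832-10433=51399; balance=1580762-51399=1529363
27. interest=⌊1529363·66/10000⌋=10093; principal=61832-10093=51739; balance=1529363-51739=1477624
28. interest=⌊1477624·66/10000⌋=9752; principal=61832-9752=52080; balance=1477624-52080=1425544
29. interest=⌊1425544·66/10000⌋=9408; principal=61832-9408=52424; balance=1425544-52424=1373120
30. interest=⌊1373120·66/10000⌋=9062; principal=61832-9062=52770; balance=1373120-52770=1320350
31. interest=⌊1320350·66/10000⌋=8714; principal=61832-8714=53118; balance=1320350-53118=1267232
32. interest=⌊1267232·66/10000⌋=8363; principal=61832-8363=53469; balance=1267232-53469=1213763
33. interest=⌊1213763·66/10000⌋=8010; principal=61832-8010=53822; balance=1213763-53822=1159941
34. interest=⌊1159941·66/10000⌋=7655; principal=61832-7655=54177; balance=1159941-54177=1105764
35. interest=⌊1105764·66/10000⌋=7298; principal=61832-7298=54534; balance=1105764-54534=1051230
36. interest=⌊1051230·66/10000⌋=6938; principal=61832-6938=54894; balance=1051230-54894=996336
37. interest=⌊996336·66/10000⌋=6575; principal=61832-6575=55257; balance=996336-55257=941079
38. interest=⌊941079·66/10000⌋=6211; principal=61832-6211=55621; balance=941079-55621=885458
39. interest=⌊885458·66/10000⌋=5844; principal=61832-5844=55988; balance=885458-55988=829470
40. interest=⌊829470·66/10000⌋=5474; principal=61832-5474=56358; balance=829470-56358=773112
41. interest=⌊773112·66/10000⌋=5102; principal=61832-5102=56730; balance=773112-56730=716382
42. interest=⌊716382·66/10000⌋=4728; principal=61832-4728=57104; balance=716382-57104=659278
43. interest=⌊659278·66/10000⌋=4351; principal=61832-4351=57481; balance=659278-57481=601797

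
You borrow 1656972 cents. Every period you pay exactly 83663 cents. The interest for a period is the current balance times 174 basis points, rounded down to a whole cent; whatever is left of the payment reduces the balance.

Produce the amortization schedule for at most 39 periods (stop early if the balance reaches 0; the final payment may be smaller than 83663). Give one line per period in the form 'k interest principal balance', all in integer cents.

1 28831 54832 1602140
2 27877 55786 1546354
3 26906 56757 1489597
4 25918 57745 1431852
5 24914 58749 1373103
6 23891 59772 1313331
7 22851 60812 1252519
8 21793 61870 1190649
9 20717 62946 1127703
10 19622 64041 1063662
11 18507 65156 998506
12 17374 66289 932217
13 16220 67443 864774
14 15047 68616 796158
15 13853 69810 726348
16 12638 71025 655323
17 11402 72261 583062
18 10145 73518 509544
19 8866 74797 434747
20 7564 76099 358648
21 6240 77423 281225
22 4893 78770 202455
23 3522 80141 122314
24 2128 81535 40779
25 709 40779 0

1. interest=⌊1656972·174/10000⌋=28831; principal=83663-28831=54832; balance=1656972-54832=1602140
2. interest=⌊1602140·174/10000⌋=27877; principal=83663-27877=55786; balance=1602140-55786=1546354
3. interest=⌊1546354·174/10000⌋=26906; principal=83663-26906=56757; balance=1546354-56757=1489597
4. interest=⌊1489597·174/10000⌋=25918; principal=83663-25918=57745; balance=1489597-57745=1431852
5. interest=⌊1431852·174/10000⌋=24914; principal=83663-24914=58749; balance=1431852-58749=1373103
6. interest=⌊1373103·174/10000⌋=23891; principal=83663-23891=59772; balance=1373103-59772=1313331
7. interest=⌊1313331·174/10000⌋=22851; principal=83663-22851=60812; balance=1313331-60812=1252519
8. interest=⌊1252519·174/10000⌋=21793; principal=83663-21793=61870; balance=1252519-61870=1190649
9. interest=⌊1190649·174/10000⌋=20717; principal=83663-20717=62946; balance=1190649-62946=1127703
10. interest=⌊1127703·174/10000⌋=19622; principal=83663-19622=64041; balance=1127703-64041=1063662
11. interest=⌊1063662·174/10000⌋=18507; principal=83663-18507=65156; balance=1063662-65156=998506
12. interest=⌊998506·174/10000⌋=17374; principal=83663-17374=66289; balance=998506-66289=932217
13. interest=⌊932217·174/10000⌋=16220; principal=83663-16220=67443; balance=932217-67443=864774
14. interest=⌊864774·174/10000⌋=15047; principal=83663-15047=68616; balance=864774-68616=796158
15. interest=⌊796158·174/10000⌋=13853; principal=83663-13853=69810; balance=796158-69810=726348
16. interest=⌊726348·174/10000⌋=12638; principal=83663-12638=71025; balance=726348-71025=655323
17. interest=⌊655323·174/10000⌋=11402; principal=83663-11402=72261; balance=655323-72261=583062
18. interest=⌊583062·174/10000⌋=10145; principal=83663-10145=73518; balance=583062-73518=509544
19. interest=⌊509544·174/10000⌋=8866; principal=83663-8866=74797; balance=509544-74797=434747
20. interest=⌊434747·174/10000⌋=7564; principal=83663-7564=76099; balance=434747-76099=358648
21. interest=⌊358648·174/10000⌋=6240; principal=83663-6240=77423; balance=358648-77423=281225
22. interest=⌊281225·174/10000⌋=4893; principal=83663-4893=78770; balance=281225-78770=202455
23. interest=⌊202455·174/10000⌋=3522; principal=83663-3522=80141; balance=202455-80141=122314
24. interest=⌊122314·174/10000⌋=2128; principal=83663-2128=81535; balance=122314-81535=40779
25. interest=⌊40779·174/10000⌋=709; principal=min(83663-709,40779)=40779; balance=40779-40779=0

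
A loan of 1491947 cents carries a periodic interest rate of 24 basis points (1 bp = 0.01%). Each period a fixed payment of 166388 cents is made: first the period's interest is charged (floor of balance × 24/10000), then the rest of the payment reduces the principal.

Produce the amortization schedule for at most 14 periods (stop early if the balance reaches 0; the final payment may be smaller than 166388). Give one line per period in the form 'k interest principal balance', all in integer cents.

1. interest=⌊1491947·24/10000⌋=3580; principal=166388-3580=162808; balance=1491947-162808=1329139
2. interest=⌊1329139·24/10000⌋=3189; principal=166388-3189=163199; balance=1329139-163199=1165940
3. interest=⌊1165940·24/10000⌋=2798; principal=166388-2798=163590; balance=1165940-163590=1002350
4. interest=⌊1002350·24/10000⌋=2405; principal=166388-2405=163983; balance=1002350-163983=838367
5. interest=⌊838367·24/10000⌋=2012; principal=166388-2012=164376; balance=838367-164376=673991
6. interest=⌊673991·24/10000⌋=1617; principal=166388-1617=164771; balance=673991-164771=509220
7. interest=⌊509220·24/10000⌋=1222; principal=166388-1222=165166; balance=509220-165166=344054
8. interest=⌊344054·24/10000⌋=825; principal=166388-825=165563; balance=344054-165563=178491
9. interest=⌊178491·24/10000⌋=428; principal=166388-428=165960; balance=178491-165960=12531
10. interest=⌊12531·24/10000⌋=30; principal=min(166388-30,12531)=12531; balance=12531-12531=0

1 3580 162808 1329139
2 3189 163199 1165940
3 2798 163590 1002350
4 2405 163983 838367
5 2012 164376 673991
6 1617 164771 509220
7 1222 165166 344054
8 825 165563 178491
9 428 165960 12531
10 30 12531 0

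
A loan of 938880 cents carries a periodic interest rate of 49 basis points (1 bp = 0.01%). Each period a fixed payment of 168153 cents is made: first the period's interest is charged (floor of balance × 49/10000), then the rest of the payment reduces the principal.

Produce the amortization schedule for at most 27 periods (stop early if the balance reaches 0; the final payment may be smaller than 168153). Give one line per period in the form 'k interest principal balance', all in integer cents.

1 4600 163553 775327
2 3799 164354 610973
3 2993 165160 445813
4 2184 165969 279844
5 1371 166782 113062
6 554 113062 0

1. interest=⌊938880·49/10000⌋=4600; principal=168153-4600=163553; balance=938880-163553=775327
2. interest=⌊775327·49/10000⌋=3799; principal=168153-3799=164354; balance=775327-164354=610973
3. interest=⌊610973·49/10000⌋=2993; principal=168153-2993=165160; balance=610973-165160=445813
4. interest=⌊445813·49/10000⌋=2184; principal=168153-2184=165969; balance=445813-165969=279844
5. interest=⌊279844·49/10000⌋=1371; principal=168153-1371=166782; balance=279844-166782=113062
6. interest=⌊113062·49/10000⌋=554; principal=min(168153-554,113062)=113062; balance=113062-113062=0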